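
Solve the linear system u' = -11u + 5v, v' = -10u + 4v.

Coefficient matrix A = [[-11, 5], [-10, 4]].
Characteristic polynomial det(A - λI) = λ^2 + 7λ + 6 = 0.
Eigenvalues λ = -6, -1.
For λ=-6: (A-λI) row 1 is [-5, 5], so an eigenvector is (1, 1).
For λ=-1: (A-λI) row 1 is [-10, 5], so an eigenvector is (-1, -2).
General solution: K_1e^(-6t)(1,1) + K_2e^(-t)(-1,-2).

u(t) = K_1e^(-6t) - K_2e^(-t), v(t) = K_1e^(-6t) - 2K_2e^(-t)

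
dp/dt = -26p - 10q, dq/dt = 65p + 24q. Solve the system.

p(t) = -c_1e^(-t)sin(5t) - c_1e^(-t)cos(5t) - c_2e^(-t)sin(5t) + c_2e^(-t)cos(5t), q(t) = 2c_1e^(-t)sin(5t) + 3c_1e^(-t)cos(5t) + 3c_2e^(-t)sin(5t) - 2c_2e^(-t)cos(5t)

Coefficient matrix A = [[-26, -10], [65, 24]].
Characteristic polynomial det(A - λI) = λ^2 + 2λ + 26 = 0.
Eigenvalues λ = -1 ± 5i (complex conjugate pair).
For λ=-1+5i: an eigenvector is (-1,3) - i(-1,2) = (-1 + i, 3 - 2i).
A real fundamental pair from Re and Im of e^((-1+5i)t)v: X_1 = e^(-t)(cos(5t)·(-1,3) + sin(5t)·(-1,2)), X_2 = e^(-t)(sin(5t)·(-1,3) - cos(5t)·(-1,2)).
General solution: c_1X_1 + c_2X_2.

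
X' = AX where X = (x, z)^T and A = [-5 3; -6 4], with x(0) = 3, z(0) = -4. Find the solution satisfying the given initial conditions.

x(t) = -7e^(t) + 10e^(-2t), z(t) = -14e^(t) + 10e^(-2t)

Coefficient matrix A = [[-5, 3], [-6, 4]].
Characteristic polynomial det(A - λI) = λ^2 + λ - 2 = 0.
Eigenvalues λ = 1, -2.
For λ=1: (A-λI) row 1 is [-6, 3], so an eigenvector is (-1, -2).
For λ=-2: (A-λI) row 1 is [-3, 3], so an eigenvector is (-1, -1).
General solution: K_1e^(t)(-1,-2) + K_2e^(-2t)(-1,-1).
Applying x(0)=3, z(0)=-4 gives K_1=7, K_2=-10.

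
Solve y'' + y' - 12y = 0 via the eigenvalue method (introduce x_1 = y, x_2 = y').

y(t) = C_1e^(-4t) + C_2e^(3t)

Let x_1 = y, x_2 = y'. Then x_1' = x_2 and x_2' = 12x_1 - x_2.
A = [[0,1],[12,-1]]; det(A-λI) = λ^2 + λ - 12.
Eigenvalues λ = -4, 3 with eigenvectors (1,-4), (1,3).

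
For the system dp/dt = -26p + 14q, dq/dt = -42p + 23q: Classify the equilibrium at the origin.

saddle

A = [[-26,14],[-42,23]]; det(A-λI) = λ^2 + 3λ - 10.
λ = 2, -5: opposite signs.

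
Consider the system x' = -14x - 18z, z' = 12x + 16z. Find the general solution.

x(t) = -3K_1e^(-2t) + K_2e^(4t), z(t) = 2K_1e^(-2t) - K_2e^(4t)

Coefficient matrix A = [[-14, -18], [12, 16]].
Characteristic polynomial det(A - λI) = λ^2 - 2λ - 8 = 0.
Eigenvalues λ = -2, 4.
For λ=-2: (A-λI) row 1 is [-12, -18], so an eigenvector is (-3, 2).
For λ=4: (A-λI) row 1 is [-18, -18], so an eigenvector is (1, -1).
General solution: K_1e^(-2t)(-3,2) + K_2e^(4t)(1,-1).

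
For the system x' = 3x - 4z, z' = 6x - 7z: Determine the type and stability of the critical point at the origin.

stable node

A = [[3,-4],[6,-7]]; det(A-λI) = λ^2 + 4λ + 3.
λ = -1, -3: both negative.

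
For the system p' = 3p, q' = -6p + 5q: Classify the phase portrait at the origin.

A = [[3,0],[-6,5]]; det(A-λI) = λ^2 - 8λ + 15.
λ = 5, 3: both positive.

unstable node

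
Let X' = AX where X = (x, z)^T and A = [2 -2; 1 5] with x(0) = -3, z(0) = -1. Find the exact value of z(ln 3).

-297

A = [[2,-2],[1,5]]; eigenvalues λ = 4, 3.
Eigenvectors: (1,-1) for λ=4, (-2,1) for λ=3.
From the initial condition, c_1 = 5, c_2 = 4.
z(ln 3) = (5)(3^4)(-1) + (4)(3^3)(1) = -297.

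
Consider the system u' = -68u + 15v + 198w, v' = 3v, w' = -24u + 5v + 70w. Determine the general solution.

Coefficient matrix A = [[-68, 15, 198], [0, 3, 0], [-24, 5, 70]].
det(A - λI) = 0 gives eigenvalues λ = 4, 3, -2.
For λ=4: eigenvector (-11,0,-4).
For λ=3: eigenvector (3,1,1).
For λ=-2: eigenvector (3,0,1).
General solution: c_1e^(4t)(-11,0,-4) + c_2e^(3t)(3,1,1) + c_3e^(-2t)(3,0,1).

u(t) = -11c_1e^(4t) + 3c_2e^(3t) + 3c_3e^(-2t), v(t) = c_2e^(3t), w(t) = -4c_1e^(4t) + c_2e^(3t) + c_3e^(-2t)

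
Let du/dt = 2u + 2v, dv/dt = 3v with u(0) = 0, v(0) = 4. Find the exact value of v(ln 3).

A = [[2,2],[0,3]]; eigenvalues λ = 3, 2.
Eigenvectors: (2,1) for λ=3, (1,0) for λ=2.
From the initial condition, c_1 = 4, c_2 = -8.
v(ln 3) = (4)(3^3)(1) + (-8)(3^2)(0) = 108.

108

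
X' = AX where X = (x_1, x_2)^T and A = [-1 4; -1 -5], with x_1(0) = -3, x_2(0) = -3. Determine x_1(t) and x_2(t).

Coefficient matrix A = [[-1, 4], [-1, -5]].
Characteristic polynomial det(A - λI) = λ^2 + 6λ + 9 = 0.
Single eigenvalue λ = -3 with algebraic multiplicity 2.
Eigenvector v = (-2,1); generalized eigenvector w with (A-λI)w=v is (3,-2).
General solution: e^(-3t)[C_1·v + C_2·(t·v + w)].
Applying x_1(0)=-3, x_2(0)=-3 gives C_1=15, C_2=9.

x_1(t) = -18te^(-3t) - 3e^(-3t), x_2(t) = 9te^(-3t) - 3e^(-3t)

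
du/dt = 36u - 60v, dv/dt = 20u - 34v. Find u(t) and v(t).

Coefficient matrix A = [[36, -60], [20, -34]].
Characteristic polynomial det(A - λI) = λ^2 - 2λ - 24 = 0.
Eigenvalues λ = -4, 6.
For λ=-4: (A-λI) row 1 is [40, -60], so an eigenvector is (3, 2).
For λ=6: (A-λI) row 1 is [30, -60], so an eigenvector is (-2, -1).
General solution: C_1e^(-4t)(3,2) + C_2e^(6t)(-2,-1).

u(t) = 3C_1e^(-4t) - 2C_2e^(6t), v(t) = 2C_1e^(-4t) - C_2e^(6t)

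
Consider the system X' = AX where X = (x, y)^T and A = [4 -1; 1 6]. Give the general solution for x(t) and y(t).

Coefficient matrix A = [[4, -1], [1, 6]].
Characteristic polynomial det(A - λI) = λ^2 - 10λ + 25 = 0.
Single eigenvalue λ = 5 with algebraic multiplicity 2.
Eigenvector v = (-1,1); generalized eigenvector w with (A-λI)w=v is (2,-1).
General solution: e^(5t)[c_1·v + c_2·(t·v + w)].

x(t) = -c_1e^(5t) - c_2te^(5t) + 2c_2e^(5t), y(t) = c_1e^(5t) + c_2te^(5t) - c_2e^(5t)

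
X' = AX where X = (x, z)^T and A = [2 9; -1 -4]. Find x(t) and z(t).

x(t) = 3c_1e^(-t) + 3c_2te^(-t) - 2c_2e^(-t), z(t) = -c_1e^(-t) - c_2te^(-t) + c_2e^(-t)

Coefficient matrix A = [[2, 9], [-1, -4]].
Characteristic polynomial det(A - λI) = λ^2 + 2λ + 1 = 0.
Single eigenvalue λ = -1 with algebraic multiplicity 2.
Eigenvector v = (3,-1); generalized eigenvector w with (A-λI)w=v is (-2,1).
General solution: e^(-t)[c_1·v + c_2·(t·v + w)].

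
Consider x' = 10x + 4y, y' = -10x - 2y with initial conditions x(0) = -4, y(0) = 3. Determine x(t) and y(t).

x(t) = -6e^(4t)sin(2t) - 4e^(4t)cos(2t), y(t) = 11e^(4t)sin(2t) + 3e^(4t)cos(2t)

Coefficient matrix A = [[10, 4], [-10, -2]].
Characteristic polynomial det(A - λI) = λ^2 - 8λ + 20 = 0.
Eigenvalues λ = 4 ± 2i (complex conjugate pair).
For λ=4+2i: an eigenvector is (1,-2) - i(-1,1) = (1 + i, -2 - i).
A real fundamental pair from Re and Im of e^((4+2i)t)v: X_1 = e^(4t)(cos(2t)·(1,-2) + sin(2t)·(-1,1)), X_2 = e^(4t)(sin(2t)·(1,-2) - cos(2t)·(-1,1)).
General solution: c_1X_1 + c_2X_2.
Applying x(0)=-4, y(0)=3 gives c_1=1, c_2=-5.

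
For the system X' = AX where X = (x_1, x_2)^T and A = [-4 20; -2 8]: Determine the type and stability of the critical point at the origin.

A = [[-4,20],[-2,8]]; det(A-λI) = λ^2 - 4λ + 8.
λ = 2 ± 2i: positive real part.

unstable spiral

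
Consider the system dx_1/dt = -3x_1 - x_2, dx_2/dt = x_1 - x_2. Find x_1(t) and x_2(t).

x_1(t) = -c_1e^(-2t) - c_2te^(-2t) - c_2e^(-2t), x_2(t) = c_1e^(-2t) + c_2te^(-2t) + 2c_2e^(-2t)

Coefficient matrix A = [[-3, -1], [1, -1]].
Characteristic polynomial det(A - λI) = λ^2 + 4λ + 4 = 0.
Single eigenvalue λ = -2 with algebraic multiplicity 2.
Eigenvector v = (-1,1); generalized eigenvector w with (A-λI)w=v is (-1,2).
General solution: e^(-2t)[c_1·v + c_2·(t·v + w)].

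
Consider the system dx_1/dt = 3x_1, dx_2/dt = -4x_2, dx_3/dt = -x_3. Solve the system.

x_1(t) = C_2e^(3t), x_2(t) = C_1e^(-4t), x_3(t) = C_3e^(-t)

Coefficient matrix A = [[3, 0, 0], [0, -4, 0], [0, 0, -1]].
det(A - λI) = 0 gives eigenvalues λ = -4, 3, -1.
For λ=-4: eigenvector (0,1,0).
For λ=3: eigenvector (1,0,0).
For λ=-1: eigenvector (0,0,1).
General solution: C_1e^(-4t)(0,1,0) + C_2e^(3t)(1,0,0) + C_3e^(-t)(0,0,1).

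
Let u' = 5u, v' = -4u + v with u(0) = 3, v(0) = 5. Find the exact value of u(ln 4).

A = [[5,0],[-4,1]]; eigenvalues λ = 5, 1.
Eigenvectors: (-1,1) for λ=5, (0,1) for λ=1.
From the initial condition, c_1 = -3, c_2 = 8.
u(ln 4) = (-3)(4^5)(-1) + (8)(4^1)(0) = 3072.

3072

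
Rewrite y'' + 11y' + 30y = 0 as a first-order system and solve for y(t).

Let x_1 = y, x_2 = y'. Then x_1' = x_2 and x_2' = -30x_1 - 11x_2.
A = [[0,1],[-30,-11]]; det(A-λI) = λ^2 + 11λ + 30.
Eigenvalues λ = -6, -5 with eigenvectors (1,-6), (1,-5).

y(t) = c_1e^(-6t) + c_2e^(-5t)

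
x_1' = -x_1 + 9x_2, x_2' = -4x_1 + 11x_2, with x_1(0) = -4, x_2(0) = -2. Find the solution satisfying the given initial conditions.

Coefficient matrix A = [[-1, 9], [-4, 11]].
Characteristic polynomial det(A - λI) = λ^2 - 10λ + 25 = 0.
Single eigenvalue λ = 5 with algebraic multiplicity 2.
Eigenvector v = (-3,-2); generalized eigenvector w with (A-λI)w=v is (2,1).
General solution: e^(5t)[c_1·v + c_2·(t·v + w)].
Applying x_1(0)=-4, x_2(0)=-2 gives c_1=0, c_2=-2.

x_1(t) = 6te^(5t) - 4e^(5t), x_2(t) = 4te^(5t) - 2e^(5t)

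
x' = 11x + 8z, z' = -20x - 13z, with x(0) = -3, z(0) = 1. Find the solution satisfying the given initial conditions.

Coefficient matrix A = [[11, 8], [-20, -13]].
Characteristic polynomial det(A - λI) = λ^2 + 2λ + 17 = 0.
Eigenvalues λ = -1 ± 4i (complex conjugate pair).
For λ=-1+4i: an eigenvector is (1,-2) - i(-1,1) = (1 + i, -2 - i).
A real fundamental pair from Re and Im of e^((-1+4i)t)v: X_1 = e^(-t)(cos(4t)·(1,-2) + sin(4t)·(-1,1)), X_2 = e^(-t)(sin(4t)·(1,-2) - cos(4t)·(-1,1)).
General solution: C_1X_1 + C_2X_2.
Applying x(0)=-3, z(0)=1 gives C_1=2, C_2=-5.

x(t) = -7e^(-t)sin(4t) - 3e^(-t)cos(4t), z(t) = 12e^(-t)sin(4t) + e^(-t)cos(4t)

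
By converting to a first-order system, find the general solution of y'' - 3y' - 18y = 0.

Let x_1 = y, x_2 = y'. Then x_1' = x_2 and x_2' = 18x_1 + 3x_2.
A = [[0,1],[18,3]]; det(A-λI) = λ^2 - 3λ - 18.
Eigenvalues λ = 6, -3 with eigenvectors (1,6), (1,-3).

y(t) = C_1e^(6t) + C_2e^(-3t)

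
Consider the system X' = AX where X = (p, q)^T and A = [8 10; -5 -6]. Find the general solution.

p(t) = -3c_1e^(t)sin(t) + c_1e^(t)cos(t) + c_2e^(t)sin(t) + 3c_2e^(t)cos(t), q(t) = 2c_1e^(t)sin(t) - c_1e^(t)cos(t) - c_2e^(t)sin(t) - 2c_2e^(t)cos(t)

Coefficient matrix A = [[8, 10], [-5, -6]].
Characteristic polynomial det(A - λI) = λ^2 - 2λ + 2 = 0.
Eigenvalues λ = 1 ± i (complex conjugate pair).
For λ=1+i: an eigenvector is (1,-1) - i(-3,2) = (1 + 3i, -1 - 2i).
A real fundamental pair from Re and Im of e^((1+i)t)v: X_1 = e^(t)(cos(t)·(1,-1) + sin(t)·(-3,2)), X_2 = e^(t)(sin(t)·(1,-1) - cos(t)·(-3,2)).
General solution: c_1X_1 + c_2X_2.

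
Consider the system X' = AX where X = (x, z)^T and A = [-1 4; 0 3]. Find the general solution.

x(t) = c_1e^(3t) - c_2e^(-t), z(t) = c_1e^(3t)

Coefficient matrix A = [[-1, 4], [0, 3]].
Characteristic polynomial det(A - λI) = λ^2 - 2λ - 3 = 0.
Eigenvalues λ = 3, -1.
For λ=3: (A-λI) row 1 is [-4, 4], so an eigenvector is (1, 1).
For λ=-1: (A-λI) row 1 is [0, 4], so an eigenvector is (-1, 0).
General solution: c_1e^(3t)(1,1) + c_2e^(-t)(-1,0).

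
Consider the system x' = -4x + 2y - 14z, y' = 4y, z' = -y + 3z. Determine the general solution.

x(t) = c_1e^(-4t) + 2c_2e^(4t) - 2c_3e^(3t), y(t) = c_2e^(4t), z(t) = -c_2e^(4t) + c_3e^(3t)

Coefficient matrix A = [[-4, 2, -14], [0, 4, 0], [0, -1, 3]].
det(A - λI) = 0 gives eigenvalues λ = -4, 4, 3.
For λ=-4: eigenvector (1,0,0).
For λ=4: eigenvector (2,1,-1).
For λ=3: eigenvector (-2,0,1).
General solution: c_1e^(-4t)(1,0,0) + c_2e^(4t)(2,1,-1) + c_3e^(3t)(-2,0,1).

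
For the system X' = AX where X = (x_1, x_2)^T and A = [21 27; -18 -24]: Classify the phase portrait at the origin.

saddle

A = [[21,27],[-18,-24]]; det(A-λI) = λ^2 + 3λ - 18.
λ = 3, -6: opposite signs.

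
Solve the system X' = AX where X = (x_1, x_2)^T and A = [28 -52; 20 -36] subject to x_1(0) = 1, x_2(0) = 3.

Coefficient matrix A = [[28, -52], [20, -36]].
Characteristic polynomial det(A - λI) = λ^2 + 8λ + 32 = 0.
Eigenvalues λ = -4 ± 4i (complex conjugate pair).
For λ=-4+4i: an eigenvector is (3,2) - i(-2,-1) = (3 + 2i, 2 + i).
A real fundamental pair from Re and Im of e^((-4+4i)t)v: X_1 = e^(-4t)(cos(4t)·(3,2) + sin(4t)·(-2,-1)), X_2 = e^(-4t)(sin(4t)·(3,2) - cos(4t)·(-2,-1)).
General solution: C_1X_1 + C_2X_2.
Applying x_1(0)=1, x_2(0)=3 gives C_1=5, C_2=-7.

x_1(t) = -31e^(-4t)sin(4t) + e^(-4t)cos(4t), x_2(t) = -19e^(-4t)sin(4t) + 3e^(-4t)cos(4t)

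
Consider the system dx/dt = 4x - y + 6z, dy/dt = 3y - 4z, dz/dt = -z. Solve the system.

Coefficient matrix A = [[4, -1, 6], [0, 3, -4], [0, 0, -1]].
det(A - λI) = 0 gives eigenvalues λ = 4, 3, -1.
For λ=4: eigenvector (1,0,0).
For λ=3: eigenvector (1,1,0).
For λ=-1: eigenvector (-1,1,1).
General solution: C_1e^(4t)(1,0,0) + C_2e^(3t)(1,1,0) + C_3e^(-t)(-1,1,1).

x(t) = C_1e^(4t) + C_2e^(3t) - C_3e^(-t), y(t) = C_2e^(3t) + C_3e^(-t), z(t) = C_3e^(-t)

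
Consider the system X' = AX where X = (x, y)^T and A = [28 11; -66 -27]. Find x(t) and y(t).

x(t) = K_1e^(6t) + K_2e^(-5t), y(t) = -2K_1e^(6t) - 3K_2e^(-5t)

Coefficient matrix A = [[28, 11], [-66, -27]].
Characteristic polynomial det(A - λI) = λ^2 - λ - 30 = 0.
Eigenvalues λ = 6, -5.
For λ=6: (A-λI) row 1 is [22, 11], so an eigenvector is (1, -2).
For λ=-5: (A-λI) row 1 is [33, 11], so an eigenvector is (1, -3).
General solution: K_1e^(6t)(1,-2) + K_2e^(-5t)(1,-3).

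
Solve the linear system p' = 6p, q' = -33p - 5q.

p(t) = C_1e^(6t), q(t) = -3C_1e^(6t) - C_2e^(-5t)

Coefficient matrix A = [[6, 0], [-33, -5]].
Characteristic polynomial det(A - λI) = λ^2 - λ - 30 = 0.
Eigenvalues λ = 6, -5.
For λ=6: (A-λI) row 2 is [-33, -11], so an eigenvector is (1, -3).
For λ=-5: (A-λI) row 1 is [11, 0], so an eigenvector is (0, -1).
General solution: C_1e^(6t)(1,-3) + C_2e^(-5t)(0,-1).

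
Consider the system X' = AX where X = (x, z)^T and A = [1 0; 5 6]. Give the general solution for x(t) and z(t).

x(t) = c_1e^(t), z(t) = -c_1e^(t) + c_2e^(6t)

Coefficient matrix A = [[1, 0], [5, 6]].
Characteristic polynomial det(A - λI) = λ^2 - 7λ + 6 = 0.
Eigenvalues λ = 1, 6.
For λ=1: (A-λI) row 2 is [5, 5], so an eigenvector is (1, -1).
For λ=6: (A-λI) row 1 is [-5, 0], so an eigenvector is (0, 1).
General solution: c_1e^(t)(1,-1) + c_2e^(6t)(0,1).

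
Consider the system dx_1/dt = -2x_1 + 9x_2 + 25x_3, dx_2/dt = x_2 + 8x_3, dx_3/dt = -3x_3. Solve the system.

Coefficient matrix A = [[-2, 9, 25], [0, 1, 8], [0, 0, -3]].
det(A - λI) = 0 gives eigenvalues λ = -2, 1, -3.
For λ=-2: eigenvector (1,0,0).
For λ=1: eigenvector (3,1,0).
For λ=-3: eigenvector (-7,-2,1).
General solution: C_1e^(-2t)(1,0,0) + C_2e^(t)(3,1,0) + C_3e^(-3t)(-7,-2,1).

x_1(t) = C_1e^(-2t) + 3C_2e^(t) - 7C_3e^(-3t), x_2(t) = C_2e^(t) - 2C_3e^(-3t), x_3(t) = C_3e^(-3t)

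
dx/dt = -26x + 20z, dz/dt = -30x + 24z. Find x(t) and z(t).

Coefficient matrix A = [[-26, 20], [-30, 24]].
Characteristic polynomial det(A - λI) = λ^2 + 2λ - 24 = 0.
Eigenvalues λ = 4, -6.
For λ=4: (A-λI) row 1 is [-30, 20], so an eigenvector is (-2, -3).
For λ=-6: (A-λI) row 1 is [-20, 20], so an eigenvector is (-1, -1).
General solution: c_1e^(4t)(-2,-3) + c_2e^(-6t)(-1,-1).

x(t) = -2c_1e^(4t) - c_2e^(-6t), z(t) = -3c_1e^(4t) - c_2e^(-6t)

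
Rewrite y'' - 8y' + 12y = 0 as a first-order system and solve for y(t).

y(t) = c_1e^(2t) + c_2e^(6t)

Let x_1 = y, x_2 = y'. Then x_1' = x_2 and x_2' = -12x_1 + 8x_2.
A = [[0,1],[-12,8]]; det(A-λI) = λ^2 - 8λ + 12.
Eigenvalues λ = 2, 6 with eigenvectors (1,2), (1,6).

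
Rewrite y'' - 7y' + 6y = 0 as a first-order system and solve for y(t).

y(t) = C_1e^(6t) + C_2e^(t)

Let x_1 = y, x_2 = y'. Then x_1' = x_2 and x_2' = -6x_1 + 7x_2.
A = [[0,1],[-6,7]]; det(A-λI) = λ^2 - 7λ + 6.
Eigenvalues λ = 6, 1 with eigenvectors (1,6), (1,1).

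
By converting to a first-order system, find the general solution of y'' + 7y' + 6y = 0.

Let x_1 = y, x_2 = y'. Then x_1' = x_2 and x_2' = -6x_1 - 7x_2.
A = [[0,1],[-6,-7]]; det(A-λI) = λ^2 + 7λ + 6.
Eigenvalues λ = -1, -6 with eigenvectors (1,-1), (1,-6).

y(t) = C_1e^(-t) + C_2e^(-6t)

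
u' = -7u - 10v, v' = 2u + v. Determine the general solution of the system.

u(t) = -2c_1e^(-3t)sin(2t) + c_1e^(-3t)cos(2t) + c_2e^(-3t)sin(2t) + 2c_2e^(-3t)cos(2t), v(t) = c_1e^(-3t)sin(2t) - c_2e^(-3t)cos(2t)

Coefficient matrix A = [[-7, -10], [2, 1]].
Characteristic polynomial det(A - λI) = λ^2 + 6λ + 13 = 0.
Eigenvalues λ = -3 ± 2i (complex conjugate pair).
For λ=-3+2i: an eigenvector is (1,0) - i(-2,1) = (1 + 2i, 0 - i).
A real fundamental pair from Re and Im of e^((-3+2i)t)v: X_1 = e^(-3t)(cos(2t)·(1,0) + sin(2t)·(-2,1)), X_2 = e^(-3t)(sin(2t)·(1,0) - cos(2t)·(-2,1)).
General solution: c_1X_1 + c_2X_2.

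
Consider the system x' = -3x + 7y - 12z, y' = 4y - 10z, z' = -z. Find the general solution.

Coefficient matrix A = [[-3, 7, -12], [0, 4, -10], [0, 0, -1]].
det(A - λI) = 0 gives eigenvalues λ = -1, 4, -3.
For λ=-1: eigenvector (1,2,1).
For λ=4: eigenvector (1,1,0).
For λ=-3: eigenvector (1,0,0).
General solution: K_1e^(-t)(1,2,1) + K_2e^(4t)(1,1,0) + K_3e^(-3t)(1,0,0).

x(t) = K_1e^(-t) + K_2e^(4t) + K_3e^(-3t), y(t) = 2K_1e^(-t) + K_2e^(4t), z(t) = K_1e^(-t)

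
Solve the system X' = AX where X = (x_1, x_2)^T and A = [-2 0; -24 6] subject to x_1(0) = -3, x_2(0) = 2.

x_1(t) = -3e^(-2t), x_2(t) = 11e^(6t) - 9e^(-2t)

Coefficient matrix A = [[-2, 0], [-24, 6]].
Characteristic polynomial det(A - λI) = λ^2 - 4λ - 12 = 0.
Eigenvalues λ = 6, -2.
For λ=6: (A-λI) row 1 is [-8, 0], so an eigenvector is (0, -1).
For λ=-2: (A-λI) row 2 is [-24, 8], so an eigenvector is (-1, -3).
General solution: K_1e^(6t)(0,-1) + K_2e^(-2t)(-1,-3).
Applying x_1(0)=-3, x_2(0)=2 gives K_1=-11, K_2=3.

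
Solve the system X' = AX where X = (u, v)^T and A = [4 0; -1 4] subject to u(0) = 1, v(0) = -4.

u(t) = e^(4t), v(t) = -te^(4t) - 4e^(4t)

Coefficient matrix A = [[4, 0], [-1, 4]].
Characteristic polynomial det(A - λI) = λ^2 - 8λ + 16 = 0.
Single eigenvalue λ = 4 with algebraic multiplicity 2.
Eigenvector v = (0,1); generalized eigenvector w with (A-λI)w=v is (-1,-2).
General solution: e^(4t)[K_1·v + K_2·(t·v + w)].
Applying u(0)=1, v(0)=-4 gives K_1=-6, K_2=-1.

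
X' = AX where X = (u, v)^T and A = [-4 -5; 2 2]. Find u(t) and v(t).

u(t) = 2c_1e^(-t)sin(t) + c_1e^(-t)cos(t) + c_2e^(-t)sin(t) - 2c_2e^(-t)cos(t), v(t) = -c_1e^(-t)sin(t) - c_1e^(-t)cos(t) - c_2e^(-t)sin(t) + c_2e^(-t)cos(t)

Coefficient matrix A = [[-4, -5], [2, 2]].
Characteristic polynomial det(A - λI) = λ^2 + 2λ + 2 = 0.
Eigenvalues λ = -1 ± i (complex conjugate pair).
For λ=-1+i: an eigenvector is (1,-1) - i(2,-1) = (1 - 2i, -1 + i).
A real fundamental pair from Re and Im of e^((-1+i)t)v: X_1 = e^(-t)(cos(t)·(1,-1) + sin(t)·(2,-1)), X_2 = e^(-t)(sin(t)·(1,-1) - cos(t)·(2,-1)).
General solution: c_1X_1 + c_2X_2.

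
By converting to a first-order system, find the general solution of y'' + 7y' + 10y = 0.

Let x_1 = y, x_2 = y'. Then x_1' = x_2 and x_2' = -10x_1 - 7x_2.
A = [[0,1],[-10,-7]]; det(A-λI) = λ^2 + 7λ + 10.
Eigenvalues λ = -5, -2 with eigenvectors (1,-5), (1,-2).

y(t) = K_1e^(-5t) + K_2e^(-2t)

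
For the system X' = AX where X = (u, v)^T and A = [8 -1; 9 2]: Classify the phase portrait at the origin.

A = [[8,-1],[9,2]]; det(A-λI) = λ^2 - 10λ + 25.
repeated λ = 5 with a single eigenvector.

unstable improper node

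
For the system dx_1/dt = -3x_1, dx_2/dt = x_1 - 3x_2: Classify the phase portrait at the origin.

stable improper node

A = [[-3,0],[1,-3]]; det(A-λI) = λ^2 + 6λ + 9.
repeated λ = -3 with a single eigenvector.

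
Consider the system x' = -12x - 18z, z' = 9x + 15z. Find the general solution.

x(t) = -2K_1e^(-3t) - K_2e^(6t), z(t) = K_1e^(-3t) + K_2e^(6t)

Coefficient matrix A = [[-12, -18], [9, 15]].
Characteristic polynomial det(A - λI) = λ^2 - 3λ - 18 = 0.
Eigenvalues λ = -3, 6.
For λ=-3: (A-λI) row 1 is [-9, -18], so an eigenvector is (-2, 1).
For λ=6: (A-λI) row 1 is [-18, -18], so an eigenvector is (-1, 1).
General solution: K_1e^(-3t)(-2,1) + K_2e^(6t)(-1,1).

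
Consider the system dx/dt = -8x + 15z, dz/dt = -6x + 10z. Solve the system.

x(t) = -2C_1e^(t)sin(3t) - C_1e^(t)cos(3t) - C_2e^(t)sin(3t) + 2C_2e^(t)cos(3t), z(t) = -C_1e^(t)sin(3t) - C_1e^(t)cos(3t) - C_2e^(t)sin(3t) + C_2e^(t)cos(3t)

Coefficient matrix A = [[-8, 15], [-6, 10]].
Characteristic polynomial det(A - λI) = λ^2 - 2λ + 10 = 0.
Eigenvalues λ = 1 ± 3i (complex conjugate pair).
For λ=1+3i: an eigenvector is (-1,-1) - i(-2,-1) = (-1 + 2i, -1 + i).
A real fundamental pair from Re and Im of e^((1+3i)t)v: X_1 = e^(t)(cos(3t)·(-1,-1) + sin(3t)·(-2,-1)), X_2 = e^(t)(sin(3t)·(-1,-1) - cos(3t)·(-2,-1)).
General solution: C_1X_1 + C_2X_2.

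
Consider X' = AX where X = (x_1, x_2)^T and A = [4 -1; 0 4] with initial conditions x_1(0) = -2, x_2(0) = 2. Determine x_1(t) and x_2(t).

Coefficient matrix A = [[4, -1], [0, 4]].
Characteristic polynomial det(A - λI) = λ^2 - 8λ + 16 = 0.
Single eigenvalue λ = 4 with algebraic multiplicity 2.
Eigenvector v = (-1,0); generalized eigenvector w with (A-λI)w=v is (3,1).
General solution: e^(4t)[K_1·v + K_2·(t·v + w)].
Applying x_1(0)=-2, x_2(0)=2 gives K_1=8, K_2=2.

x_1(t) = -2te^(4t) - 2e^(4t), x_2(t) = 2e^(4t)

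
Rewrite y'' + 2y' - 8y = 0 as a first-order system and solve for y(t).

Let x_1 = y, x_2 = y'. Then x_1' = x_2 and x_2' = 8x_1 - 2x_2.
A = [[0,1],[8,-2]]; det(A-λI) = λ^2 + 2λ - 8.
Eigenvalues λ = 2, -4 with eigenvectors (1,2), (1,-4).

y(t) = K_1e^(2t) + K_2e^(-4t)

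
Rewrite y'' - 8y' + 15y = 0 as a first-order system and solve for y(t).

Let x_1 = y, x_2 = y'. Then x_1' = x_2 and x_2' = -15x_1 + 8x_2.
A = [[0,1],[-15,8]]; det(A-λI) = λ^2 - 8λ + 15.
Eigenvalues λ = 3, 5 with eigenvectors (1,3), (1,5).

y(t) = K_1e^(3t) + K_2e^(5t)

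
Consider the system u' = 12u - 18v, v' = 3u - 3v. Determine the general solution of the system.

u(t) = -3C_1e^(6t) + 2C_2e^(3t), v(t) = -C_1e^(6t) + C_2e^(3t)

Coefficient matrix A = [[12, -18], [3, -3]].
Characteristic polynomial det(A - λI) = λ^2 - 9λ + 18 = 0.
Eigenvalues λ = 6, 3.
For λ=6: (A-λI) row 1 is [6, -18], so an eigenvector is (-3, -1).
For λ=3: (A-λI) row 1 is [9, -18], so an eigenvector is (2, 1).
General solution: C_1e^(6t)(-3,-1) + C_2e^(3t)(2,1).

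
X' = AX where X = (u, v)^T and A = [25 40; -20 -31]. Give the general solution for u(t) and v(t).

u(t) = -3C_1e^(-3t)sin(4t) + C_1e^(-3t)cos(4t) + C_2e^(-3t)sin(4t) + 3C_2e^(-3t)cos(4t), v(t) = 2C_1e^(-3t)sin(4t) - C_1e^(-3t)cos(4t) - C_2e^(-3t)sin(4t) - 2C_2e^(-3t)cos(4t)

Coefficient matrix A = [[25, 40], [-20, -31]].
Characteristic polynomial det(A - λI) = λ^2 + 6λ + 25 = 0.
Eigenvalues λ = -3 ± 4i (complex conjugate pair).
For λ=-3+4i: an eigenvector is (1,-1) - i(-3,2) = (1 + 3i, -1 - 2i).
A real fundamental pair from Re and Im of e^((-3+4i)t)v: X_1 = e^(-3t)(cos(4t)·(1,-1) + sin(4t)·(-3,2)), X_2 = e^(-3t)(sin(4t)·(1,-1) - cos(4t)·(-3,2)).
General solution: C_1X_1 + C_2X_2.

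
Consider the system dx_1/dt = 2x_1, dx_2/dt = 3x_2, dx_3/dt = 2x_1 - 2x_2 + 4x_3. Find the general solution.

x_1(t) = -c_3e^(2t), x_2(t) = c_2e^(3t), x_3(t) = c_1e^(4t) + 2c_2e^(3t) + c_3e^(2t)

Coefficient matrix A = [[2, 0, 0], [0, 3, 0], [2, -2, 4]].
det(A - λI) = 0 gives eigenvalues λ = 4, 3, 2.
For λ=4: eigenvector (0,0,1).
For λ=3: eigenvector (0,1,2).
For λ=2: eigenvector (-1,0,1).
General solution: c_1e^(4t)(0,0,1) + c_2e^(3t)(0,1,2) + c_3e^(2t)(-1,0,1).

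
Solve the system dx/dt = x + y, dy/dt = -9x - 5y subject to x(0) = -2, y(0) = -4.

Coefficient matrix A = [[1, 1], [-9, -5]].
Characteristic polynomial det(A - λI) = λ^2 + 4λ + 4 = 0.
Single eigenvalue λ = -2 with algebraic multiplicity 2.
Eigenvector v = (1,-3); generalized eigenvector w with (A-λI)w=v is (0,1).
General solution: e^(-2t)[K_1·v + K_2·(t·v + w)].
Applying x(0)=-2, y(0)=-4 gives K_1=-2, K_2=-10.

x(t) = -10te^(-2t) - 2e^(-2t), y(t) = 30te^(-2t) - 4e^(-2t)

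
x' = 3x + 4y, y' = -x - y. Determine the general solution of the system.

Coefficient matrix A = [[3, 4], [-1, -1]].
Characteristic polynomial det(A - λI) = λ^2 - 2λ + 1 = 0.
Single eigenvalue λ = 1 with algebraic multiplicity 2.
Eigenvector v = (2,-1); generalized eigenvector w with (A-λI)w=v is (3,-1).
General solution: e^(t)[c_1·v + c_2·(t·v + w)].

x(t) = 2c_1e^(t) + 2c_2te^(t) + 3c_2e^(t), y(t) = -c_1e^(t) - c_2te^(t) - c_2e^(t)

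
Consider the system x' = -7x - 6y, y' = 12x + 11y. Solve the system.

Coefficient matrix A = [[-7, -6], [12, 11]].
Characteristic polynomial det(A - λI) = λ^2 - 4λ - 5 = 0.
Eigenvalues λ = 5, -1.
For λ=5: (A-λI) row 1 is [-12, -6], so an eigenvector is (-1, 2).
For λ=-1: (A-λI) row 1 is [-6, -6], so an eigenvector is (1, -1).
General solution: K_1e^(5t)(-1,2) + K_2e^(-t)(1,-1).

x(t) = -K_1e^(5t) + K_2e^(-t), y(t) = 2K_1e^(5t) - K_2e^(-t)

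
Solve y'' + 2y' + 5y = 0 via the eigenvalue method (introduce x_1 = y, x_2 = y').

Let x_1 = y, x_2 = y'. Then x_1' = x_2 and x_2' = -5x_1 - 2x_2.
A = [[0,1],[-5,-2]]; det(A-λI) = λ^2 + 2λ + 5.
Eigenvalues λ = -1 ± 2i.

y(t) = C_1e^(-t)cos(2t) + C_2e^(-t)sin(2t)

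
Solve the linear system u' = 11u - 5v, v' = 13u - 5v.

Coefficient matrix A = [[11, -5], [13, -5]].
Characteristic polynomial det(A - λI) = λ^2 - 6λ + 10 = 0.
Eigenvalues λ = 3 ± i (complex conjugate pair).
For λ=3+i: an eigenvector is (-1,-2) - i(2,3) = (-1 - 2i, -2 - 3i).
A real fundamental pair from Re and Im of e^((3+i)t)v: X_1 = e^(3t)(cos(t)·(-1,-2) + sin(t)·(2,3)), X_2 = e^(3t)(sin(t)·(-1,-2) - cos(t)·(2,3)).
General solution: c_1X_1 + c_2X_2.

u(t) = 2c_1e^(3t)sin(t) - c_1e^(3t)cos(t) - c_2e^(3t)sin(t) - 2c_2e^(3t)cos(t), v(t) = 3c_1e^(3t)sin(t) - 2c_1e^(3t)cos(t) - 2c_2e^(3t)sin(t) - 3c_2e^(3t)cos(t)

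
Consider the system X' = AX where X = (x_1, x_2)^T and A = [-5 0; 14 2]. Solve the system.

Coefficient matrix A = [[-5, 0], [14, 2]].
Characteristic polynomial det(A - λI) = λ^2 + 3λ - 10 = 0.
Eigenvalues λ = -5, 2.
For λ=-5: (A-λI) row 2 is [14, 7], so an eigenvector is (-1, 2).
For λ=2: (A-λI) row 1 is [-7, 0], so an eigenvector is (0, 1).
General solution: C_1e^(-5t)(-1,2) + C_2e^(2t)(0,1).

x_1(t) = -C_1e^(-5t), x_2(t) = 2C_1e^(-5t) + C_2e^(2t)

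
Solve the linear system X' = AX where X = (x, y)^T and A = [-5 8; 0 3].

x(t) = C_1e^(-5t) - C_2e^(3t), y(t) = -C_2e^(3t)

Coefficient matrix A = [[-5, 8], [0, 3]].
Characteristic polynomial det(A - λI) = λ^2 + 2λ - 15 = 0.
Eigenvalues λ = -5, 3.
For λ=-5: (A-λI) row 1 is [0, 8], so an eigenvector is (1, 0).
For λ=3: (A-λI) row 1 is [-8, 8], so an eigenvector is (-1, -1).
General solution: C_1e^(-5t)(1,0) + C_2e^(3t)(-1,-1).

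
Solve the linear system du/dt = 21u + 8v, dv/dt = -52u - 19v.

u(t) = C_1e^(t)sin(4t) - C_1e^(t)cos(4t) - C_2e^(t)sin(4t) - C_2e^(t)cos(4t), v(t) = -2C_1e^(t)sin(4t) + 3C_1e^(t)cos(4t) + 3C_2e^(t)sin(4t) + 2C_2e^(t)cos(4t)

Coefficient matrix A = [[21, 8], [-52, -19]].
Characteristic polynomial det(A - λI) = λ^2 - 2λ + 17 = 0.
Eigenvalues λ = 1 ± 4i (complex conjugate pair).
For λ=1+4i: an eigenvector is (-1,3) - i(1,-2) = (-1 - i, 3 + 2i).
A real fundamental pair from Re and Im of e^((1+4i)t)v: X_1 = e^(t)(cos(4t)·(-1,3) + sin(4t)·(1,-2)), X_2 = e^(t)(sin(4t)·(-1,3) - cos(4t)·(1,-2)).
General solution: C_1X_1 + C_2X_2.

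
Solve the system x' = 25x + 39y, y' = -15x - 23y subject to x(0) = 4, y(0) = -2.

x(t) = 6e^(t)sin(3t) + 4e^(t)cos(3t), y(t) = -4e^(t)sin(3t) - 2e^(t)cos(3t)

Coefficient matrix A = [[25, 39], [-15, -23]].
Characteristic polynomial det(A - λI) = λ^2 - 2λ + 10 = 0.
Eigenvalues λ = 1 ± 3i (complex conjugate pair).
For λ=1+3i: an eigenvector is (-2,1) - i(-3,2) = (-2 + 3i, 1 - 2i).
A real fundamental pair from Re and Im of e^((1+3i)t)v: X_1 = e^(t)(cos(3t)·(-2,1) + sin(3t)·(-3,2)), X_2 = e^(t)(sin(3t)·(-2,1) - cos(3t)·(-3,2)).
General solution: C_1X_1 + C_2X_2.
Applying x(0)=4, y(0)=-2 gives C_1=-2, C_2=0.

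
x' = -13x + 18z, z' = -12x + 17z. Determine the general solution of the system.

x(t) = -K_1e^(5t) + 3K_2e^(-t), z(t) = -K_1e^(5t) + 2K_2e^(-t)

Coefficient matrix A = [[-13, 18], [-12, 17]].
Characteristic polynomial det(A - λI) = λ^2 - 4λ - 5 = 0.
Eigenvalues λ = 5, -1.
For λ=5: (A-λI) row 1 is [-18, 18], so an eigenvector is (-1, -1).
For λ=-1: (A-λI) row 1 is [-12, 18], so an eigenvector is (3, 2).
General solution: K_1e^(5t)(-1,-1) + K_2e^(-t)(3,2).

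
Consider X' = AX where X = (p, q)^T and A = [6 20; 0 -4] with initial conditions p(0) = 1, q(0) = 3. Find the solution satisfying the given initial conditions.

Coefficient matrix A = [[6, 20], [0, -4]].
Characteristic polynomial det(A - λI) = λ^2 - 2λ - 24 = 0.
Eigenvalues λ = -4, 6.
For λ=-4: (A-λI) row 1 is [10, 20], so an eigenvector is (-2, 1).
For λ=6: (A-λI) row 1 is [0, 20], so an eigenvector is (1, 0).
General solution: C_1e^(-4t)(-2,1) + C_2e^(6t)(1,0).
Applying p(0)=1, q(0)=3 gives C_1=3, C_2=7.

p(t) = 7e^(6t) - 6e^(-4t), q(t) = 3e^(-4t)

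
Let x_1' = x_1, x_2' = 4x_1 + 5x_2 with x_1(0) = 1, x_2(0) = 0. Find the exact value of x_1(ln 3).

3

A = [[1,0],[4,5]]; eigenvalues λ = 5, 1.
Eigenvectors: (0,-1) for λ=5, (-1,1) for λ=1.
From the initial condition, c_1 = -1, c_2 = -1.
x_1(ln 3) = (-1)(3^5)(0) + (-1)(3^1)(-1) = 3.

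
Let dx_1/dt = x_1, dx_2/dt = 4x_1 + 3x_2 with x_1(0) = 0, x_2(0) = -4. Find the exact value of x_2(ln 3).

A = [[1,0],[4,3]]; eigenvalues λ = 1, 3.
Eigenvectors: (1,-2) for λ=1, (0,1) for λ=3.
From the initial condition, c_1 = 0, c_2 = -4.
x_2(ln 3) = (0)(3^1)(-2) + (-4)(3^3)(1) = -108.

-108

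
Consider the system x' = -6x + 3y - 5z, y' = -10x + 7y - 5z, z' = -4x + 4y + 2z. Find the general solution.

x(t) = K_1e^(4t) + K_2e^(-3t) - K_3e^(2t), y(t) = K_2e^(-3t) - K_3e^(2t), z(t) = -2K_1e^(4t) + K_3e^(2t)

Coefficient matrix A = [[-6, 3, -5], [-10, 7, -5], [-4, 4, 2]].
det(A - λI) = 0 gives eigenvalues λ = 4, -3, 2.
For λ=4: eigenvector (1,0,-2).
For λ=-3: eigenvector (1,1,0).
For λ=2: eigenvector (-1,-1,1).
General solution: K_1e^(4t)(1,0,-2) + K_2e^(-3t)(1,1,0) + K_3e^(2t)(-1,-1,1).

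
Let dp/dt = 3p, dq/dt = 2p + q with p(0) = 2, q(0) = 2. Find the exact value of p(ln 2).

A = [[3,0],[2,1]]; eigenvalues λ = 3, 1.
Eigenvectors: (-1,-1) for λ=3, (0,1) for λ=1.
From the initial condition, c_1 = -2, c_2 = 0.
p(ln 2) = (-2)(2^3)(-1) + (0)(2^1)(0) = 16.

16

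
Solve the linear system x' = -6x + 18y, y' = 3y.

x(t) = 2K_1e^(3t) + K_2e^(-6t), y(t) = K_1e^(3t)

Coefficient matrix A = [[-6, 18], [0, 3]].
Characteristic polynomial det(A - λI) = λ^2 + 3λ - 18 = 0.
Eigenvalues λ = 3, -6.
For λ=3: (A-λI) row 1 is [-9, 18], so an eigenvector is (2, 1).
For λ=-6: (A-λI) row 1 is [0, 18], so an eigenvector is (1, 0).
General solution: K_1e^(3t)(2,1) + K_2e^(-6t)(1,0).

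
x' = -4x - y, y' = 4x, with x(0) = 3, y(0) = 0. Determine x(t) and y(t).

Coefficient matrix A = [[-4, -1], [4, 0]].
Characteristic polynomial det(A - λI) = λ^2 + 4λ + 4 = 0.
Single eigenvalue λ = -2 with algebraic multiplicity 2.
Eigenvector v = (-1,2); generalized eigenvector w with (A-λI)w=v is (1,-1).
General solution: e^(-2t)[C_1·v + C_2·(t·v + w)].
Applying x(0)=3, y(0)=0 gives C_1=3, C_2=6.

x(t) = -6te^(-2t) + 3e^(-2t), y(t) = 12te^(-2t)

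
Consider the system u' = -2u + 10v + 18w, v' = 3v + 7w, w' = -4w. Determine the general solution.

u(t) = c_1e^(-2t) + 2c_2e^(3t) - 4c_3e^(-4t), v(t) = c_2e^(3t) - c_3e^(-4t), w(t) = c_3e^(-4t)

Coefficient matrix A = [[-2, 10, 18], [0, 3, 7], [0, 0, -4]].
det(A - λI) = 0 gives eigenvalues λ = -2, 3, -4.
For λ=-2: eigenvector (1,0,0).
For λ=3: eigenvector (2,1,0).
For λ=-4: eigenvector (-4,-1,1).
General solution: c_1e^(-2t)(1,0,0) + c_2e^(3t)(2,1,0) + c_3e^(-4t)(-4,-1,1).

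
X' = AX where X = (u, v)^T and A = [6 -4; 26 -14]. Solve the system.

Coefficient matrix A = [[6, -4], [26, -14]].
Characteristic polynomial det(A - λI) = λ^2 + 8λ + 20 = 0.
Eigenvalues λ = -4 ± 2i (complex conjugate pair).
For λ=-4+2i: an eigenvector is (-1,-2) - i(-1,-3) = (-1 + i, -2 + 3i).
A real fundamental pair from Re and Im of e^((-4+2i)t)v: X_1 = e^(-4t)(cos(2t)·(-1,-2) + sin(2t)·(-1,-3)), X_2 = e^(-4t)(sin(2t)·(-1,-2) - cos(2t)·(-1,-3)).
General solution: C_1X_1 + C_2X_2.

u(t) = -C_1e^(-4t)sin(2t) - C_1e^(-4t)cos(2t) - C_2e^(-4t)sin(2t) + C_2e^(-4t)cos(2t), v(t) = -3C_1e^(-4t)sin(2t) - 2C_1e^(-4t)cos(2t) - 2C_2e^(-4t)sin(2t) + 3C_2e^(-4t)cos(2t)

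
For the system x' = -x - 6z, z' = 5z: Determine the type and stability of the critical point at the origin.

A = [[-1,-6],[0,5]]; det(A-λI) = λ^2 - 4λ - 5.
λ = 5, -1: opposite signs.

saddle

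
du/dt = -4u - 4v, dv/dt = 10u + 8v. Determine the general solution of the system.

u(t) = -c_1e^(2t)sin(2t) + c_1e^(2t)cos(2t) + c_2e^(2t)sin(2t) + c_2e^(2t)cos(2t), v(t) = 2c_1e^(2t)sin(2t) - c_1e^(2t)cos(2t) - c_2e^(2t)sin(2t) - 2c_2e^(2t)cos(2t)

Coefficient matrix A = [[-4, -4], [10, 8]].
Characteristic polynomial det(A - λI) = λ^2 - 4λ + 8 = 0.
Eigenvalues λ = 2 ± 2i (complex conjugate pair).
For λ=2+2i: an eigenvector is (1,-1) - i(-1,2) = (1 + i, -1 - 2i).
A real fundamental pair from Re and Im of e^((2+2i)t)v: X_1 = e^(2t)(cos(2t)·(1,-1) + sin(2t)·(-1,2)), X_2 = e^(2t)(sin(2t)·(1,-1) - cos(2t)·(-1,2)).
General solution: c_1X_1 + c_2X_2.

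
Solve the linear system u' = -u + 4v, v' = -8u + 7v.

Coefficient matrix A = [[-1, 4], [-8, 7]].
Characteristic polynomial det(A - λI) = λ^2 - 6λ + 25 = 0.
Eigenvalues λ = 3 ± 4i (complex conjugate pair).
For λ=3+4i: an eigenvector is (-1,-1) - i(0,1) = (-1, -1 - i).
A real fundamental pair from Re and Im of e^((3+4i)t)v: X_1 = e^(3t)(cos(4t)·(-1,-1) + sin(4t)·(0,1)), X_2 = e^(3t)(sin(4t)·(-1,-1) - cos(4t)·(0,1)).
General solution: K_1X_1 + K_2X_2.

u(t) = -K_1e^(3t)cos(4t) - K_2e^(3t)sin(4t), v(t) = K_1e^(3t)sin(4t) - K_1e^(3t)cos(4t) - K_2e^(3t)sin(4t) - K_2e^(3t)cos(4t)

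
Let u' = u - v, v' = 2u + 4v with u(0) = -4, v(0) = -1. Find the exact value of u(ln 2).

A = [[1,-1],[2,4]]; eigenvalues λ = 2, 3.
Eigenvectors: (1,-1) for λ=2, (-1,2) for λ=3.
From the initial condition, c_1 = -9, c_2 = -5.
u(ln 2) = (-9)(2^2)(1) + (-5)(2^3)(-1) = 4.

4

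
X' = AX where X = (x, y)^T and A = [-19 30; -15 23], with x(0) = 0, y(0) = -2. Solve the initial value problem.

x(t) = -20e^(2t)sin(3t), y(t) = -14e^(2t)sin(3t) - 2e^(2t)cos(3t)

Coefficient matrix A = [[-19, 30], [-15, 23]].
Characteristic polynomial det(A - λI) = λ^2 - 4λ + 13 = 0.
Eigenvalues λ = 2 ± 3i (complex conjugate pair).
For λ=2+3i: an eigenvector is (-3,-2) - i(1,1) = (-3 - i, -2 - i).
A real fundamental pair from Re and Im of e^((2+3i)t)v: X_1 = e^(2t)(cos(3t)·(-3,-2) + sin(3t)·(1,1)), X_2 = e^(2t)(sin(3t)·(-3,-2) - cos(3t)·(1,1)).
General solution: C_1X_1 + C_2X_2.
Applying x(0)=0, y(0)=-2 gives C_1=-2, C_2=6.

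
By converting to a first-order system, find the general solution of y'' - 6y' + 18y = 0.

Let x_1 = y, x_2 = y'. Then x_1' = x_2 and x_2' = -18x_1 + 6x_2.
A = [[0,1],[-18,6]]; det(A-λI) = λ^2 - 6λ + 18.
Eigenvalues λ = 3 ± 3i.

y(t) = C_1e^(3t)cos(3t) + C_2e^(3t)sin(3t)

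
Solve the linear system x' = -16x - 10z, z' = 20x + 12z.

x(t) = K_1e^(-2t)sin(2t) + 2K_1e^(-2t)cos(2t) + 2K_2e^(-2t)sin(2t) - K_2e^(-2t)cos(2t), z(t) = -K_1e^(-2t)sin(2t) - 3K_1e^(-2t)cos(2t) - 3K_2e^(-2t)sin(2t) + K_2e^(-2t)cos(2t)

Coefficient matrix A = [[-16, -10], [20, 12]].
Characteristic polynomial det(A - λI) = λ^2 + 4λ + 8 = 0.
Eigenvalues λ = -2 ± 2i (complex conjugate pair).
For λ=-2+2i: an eigenvector is (2,-3) - i(1,-1) = (2 - i, -3 + i).
A real fundamental pair from Re and Im of e^((-2+2i)t)v: X_1 = e^(-2t)(cos(2t)·(2,-3) + sin(2t)·(1,-1)), X_2 = e^(-2t)(sin(2t)·(2,-3) - cos(2t)·(1,-1)).
General solution: K_1X_1 + K_2X_2.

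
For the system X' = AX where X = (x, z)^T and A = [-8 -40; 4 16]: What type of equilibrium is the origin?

unstable spiral

A = [[-8,-40],[4,16]]; det(A-λI) = λ^2 - 8λ + 32.
λ = 4 ± 4i: positive real part.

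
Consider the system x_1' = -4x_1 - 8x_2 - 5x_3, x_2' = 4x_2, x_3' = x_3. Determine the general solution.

x_1(t) = K_1e^(-4t) - K_2e^(4t) - K_3e^(t), x_2(t) = K_2e^(4t), x_3(t) = K_3e^(t)

Coefficient matrix A = [[-4, -8, -5], [0, 4, 0], [0, 0, 1]].
det(A - λI) = 0 gives eigenvalues λ = -4, 4, 1.
For λ=-4: eigenvector (1,0,0).
For λ=4: eigenvector (-1,1,0).
For λ=1: eigenvector (-1,0,1).
General solution: K_1e^(-4t)(1,0,0) + K_2e^(4t)(-1,1,0) + K_3e^(t)(-1,0,1).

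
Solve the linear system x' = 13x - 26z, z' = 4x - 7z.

x(t) = 2c_1e^(3t)sin(2t) + 3c_1e^(3t)cos(2t) + 3c_2e^(3t)sin(2t) - 2c_2e^(3t)cos(2t), z(t) = c_1e^(3t)sin(2t) + c_1e^(3t)cos(2t) + c_2e^(3t)sin(2t) - c_2e^(3t)cos(2t)

Coefficient matrix A = [[13, -26], [4, -7]].
Characteristic polynomial det(A - λI) = λ^2 - 6λ + 13 = 0.
Eigenvalues λ = 3 ± 2i (complex conjugate pair).
For λ=3+2i: an eigenvector is (3,1) - i(2,1) = (3 - 2i, 1 - i).
A real fundamental pair from Re and Im of e^((3+2i)t)v: X_1 = e^(3t)(cos(2t)·(3,1) + sin(2t)·(2,1)), X_2 = e^(3t)(sin(2t)·(3,1) - cos(2t)·(2,1)).
General solution: c_1X_1 + c_2X_2.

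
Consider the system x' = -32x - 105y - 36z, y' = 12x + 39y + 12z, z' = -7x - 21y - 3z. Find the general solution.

Coefficient matrix A = [[-32, -105, -36], [12, 39, 12], [-7, -21, -3]].
det(A - λI) = 0 gives eigenvalues λ = -3, 4, 3.
For λ=-3: eigenvector (6,-2,1).
For λ=4: eigenvector (-1,0,1).
For λ=3: eigenvector (-3,1,0).
General solution: C_1e^(-3t)(6,-2,1) + C_2e^(4t)(-1,0,1) + C_3e^(3t)(-3,1,0).

x(t) = 6C_1e^(-3t) - C_2e^(4t) - 3C_3e^(3t), y(t) = -2C_1e^(-3t) + C_3e^(3t), z(t) = C_1e^(-3t) + C_2e^(4t)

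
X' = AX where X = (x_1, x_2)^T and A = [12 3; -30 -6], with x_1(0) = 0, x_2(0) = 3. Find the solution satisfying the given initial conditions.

x_1(t) = 3e^(3t)sin(3t), x_2(t) = -9e^(3t)sin(3t) + 3e^(3t)cos(3t)

Coefficient matrix A = [[12, 3], [-30, -6]].
Characteristic polynomial det(A - λI) = λ^2 - 6λ + 18 = 0.
Eigenvalues λ = 3 ± 3i (complex conjugate pair).
For λ=3+3i: an eigenvector is (1,-3) - i(0,-1) = (1, -3 + i).
A real fundamental pair from Re and Im of e^((3+3i)t)v: X_1 = e^(3t)(cos(3t)·(1,-3) + sin(3t)·(0,-1)), X_2 = e^(3t)(sin(3t)·(1,-3) - cos(3t)·(0,-1)).
General solution: C_1X_1 + C_2X_2.
Applying x_1(0)=0, x_2(0)=3 gives C_1=0, C_2=3.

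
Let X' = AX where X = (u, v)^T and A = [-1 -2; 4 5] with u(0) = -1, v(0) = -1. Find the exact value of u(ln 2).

A = [[-1,-2],[4,5]]; eigenvalues λ = 1, 3.
Eigenvectors: (1,-1) for λ=1, (1,-2) for λ=3.
From the initial condition, c_1 = -3, c_2 = 2.
u(ln 2) = (-3)(2^1)(1) + (2)(2^3)(1) = 10.

10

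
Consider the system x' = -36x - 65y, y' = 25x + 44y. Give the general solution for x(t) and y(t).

Coefficient matrix A = [[-36, -65], [25, 44]].
Characteristic polynomial det(A - λI) = λ^2 - 8λ + 41 = 0.
Eigenvalues λ = 4 ± 5i (complex conjugate pair).
For λ=4+5i: an eigenvector is (3,-2) - i(2,-1) = (3 - 2i, -2 + i).
A real fundamental pair from Re and Im of e^((4+5i)t)v: X_1 = e^(4t)(cos(5t)·(3,-2) + sin(5t)·(2,-1)), X_2 = e^(4t)(sin(5t)·(3,-2) - cos(5t)·(2,-1)).
General solution: c_1X_1 + c_2X_2.

x(t) = 2c_1e^(4t)sin(5t) + 3c_1e^(4t)cos(5t) + 3c_2e^(4t)sin(5t) - 2c_2e^(4t)cos(5t), y(t) = -c_1e^(4t)sin(5t) - 2c_1e^(4t)cos(5t) - 2c_2e^(4t)sin(5t) + c_2e^(4t)cos(5t)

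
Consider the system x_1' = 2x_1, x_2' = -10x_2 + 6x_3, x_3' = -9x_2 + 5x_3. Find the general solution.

x_1(t) = C_1e^(2t), x_2(t) = C_2e^(-4t) + 2C_3e^(-t), x_3(t) = C_2e^(-4t) + 3C_3e^(-t)

Coefficient matrix A = [[2, 0, 0], [0, -10, 6], [0, -9, 5]].
det(A - λI) = 0 gives eigenvalues λ = 2, -4, -1.
For λ=2: eigenvector (1,0,0).
For λ=-4: eigenvector (0,1,1).
For λ=-1: eigenvector (0,2,3).
General solution: C_1e^(2t)(1,0,0) + C_2e^(-4t)(0,1,1) + C_3e^(-t)(0,2,3).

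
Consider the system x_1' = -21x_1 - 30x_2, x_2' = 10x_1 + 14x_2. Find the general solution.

Coefficient matrix A = [[-21, -30], [10, 14]].
Characteristic polynomial det(A - λI) = λ^2 + 7λ + 6 = 0.
Eigenvalues λ = -1, -6.
For λ=-1: (A-λI) row 1 is [-20, -30], so an eigenvector is (-3, 2).
For λ=-6: (A-λI) row 1 is [-15, -30], so an eigenvector is (2, -1).
General solution: K_1e^(-t)(-3,2) + K_2e^(-6t)(2,-1).

x_1(t) = -3K_1e^(-t) + 2K_2e^(-6t), x_2(t) = 2K_1e^(-t) - K_2e^(-6t)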